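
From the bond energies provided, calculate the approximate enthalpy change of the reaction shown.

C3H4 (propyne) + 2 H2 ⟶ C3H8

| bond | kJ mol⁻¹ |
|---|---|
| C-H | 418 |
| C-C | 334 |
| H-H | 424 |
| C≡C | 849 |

Bonds broken (reactants):
  C≡C: 1 × 849 = 849
  C-C: 1 × 334 = 334
  C-H: 4 × 418 = 1672
  H-H: 2 × 424 = 848
  Σ(broken) = 3703 kJ
Bonds formed (products):
  C-C: 2 × 334 = 668
  C-H: 8 × 418 = 3344
  Σ(formed) = 4012 kJ
ΔH = Σ(broken) − Σ(formed) = 3703 − 4012 = −309 kJ

ΔH ≈ −309 kJ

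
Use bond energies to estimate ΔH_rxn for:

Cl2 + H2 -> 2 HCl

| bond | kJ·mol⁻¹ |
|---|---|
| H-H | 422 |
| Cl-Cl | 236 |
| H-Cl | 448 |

Bonds broken (reactants):
  Cl-Cl: 1 × 236 = 236
  H-H: 1 × 422 = 422
  Σ(broken) = 658 kJ
Bonds formed (products):
  H-Cl: 2 × 448 = 896
  Σ(formed) = 896 kJ
ΔH = Σ(broken) − Σ(formed) = 658 − 896 = −238 kJ

ΔH ≈ −238 kJ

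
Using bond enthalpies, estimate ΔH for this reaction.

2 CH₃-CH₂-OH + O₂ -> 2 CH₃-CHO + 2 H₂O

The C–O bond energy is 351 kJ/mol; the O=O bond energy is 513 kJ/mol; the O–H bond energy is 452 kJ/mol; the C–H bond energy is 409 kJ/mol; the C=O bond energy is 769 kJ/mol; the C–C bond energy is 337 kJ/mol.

Bonds broken (reactants):
  C–C: 2 × 337 = 674
  C–H: 10 × 409 = 4090
  C–O: 2 × 351 = 702
  O–H: 2 × 452 = 904
  O=O: 1 × 513 = 513
  Σ(broken) = 6883 kJ
Bonds formed (products):
  C–C: 2 × 337 = 674
  C–H: 8 × 409 = 3272
  C=O: 2 × 769 = 1538
  O–H: 4 × 452 = 1808
  Σ(formed) = 7292 kJ
ΔH = Σ(broken) − Σ(formed) = 6883 − 7292 = −409 kJ

ΔH ≈ −409 kJ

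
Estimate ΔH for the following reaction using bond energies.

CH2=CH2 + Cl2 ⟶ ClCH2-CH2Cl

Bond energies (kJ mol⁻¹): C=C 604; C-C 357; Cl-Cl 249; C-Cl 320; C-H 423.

Bonds broken (reactants):
  C-H: 4 × 423 = 1692
  C=C: 1 × 604 = 604
  Cl-Cl: 1 × 249 = 249
  Σ(broken) = 2545 kJ
Bonds formed (products):
  C-C: 1 × 357 = 357
  C-Cl: 2 × 320 = 640
  C-H: 4 × 423 = 1692
  Σ(formed) = 2689 kJ
ΔH = Σ(broken) − Σ(formed) = 2545 − 2689 = −144 kJ

ΔH ≈ −144 kJ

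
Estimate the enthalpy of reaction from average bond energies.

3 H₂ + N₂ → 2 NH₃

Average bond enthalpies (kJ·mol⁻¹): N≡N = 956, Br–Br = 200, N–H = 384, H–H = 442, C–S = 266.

ΔH ≈ −22 kJ

Bonds broken (reactants):
  H–H: 3 × 442 = 1326
  N≡N: 1 × 956 = 956
  Σ(broken) = 2282 kJ
Bonds formed (products):
  N–H: 6 × 384 = 2304
  Σ(formed) = 2304 kJ
ΔH = Σ(broken) − Σ(formed) = 2282 − 2304 = −22 kJ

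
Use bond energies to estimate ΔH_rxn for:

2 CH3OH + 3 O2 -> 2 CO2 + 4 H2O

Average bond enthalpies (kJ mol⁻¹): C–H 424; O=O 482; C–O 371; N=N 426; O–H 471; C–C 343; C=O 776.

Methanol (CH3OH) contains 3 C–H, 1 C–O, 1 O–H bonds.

ΔH ≈ −1198 kJ

Bonds broken (reactants):
  C–H: 6 × 424 = 2544
  C–O: 2 × 371 = 742
  O–H: 2 × 471 = 942
  O=O: 3 × 482 = 1446
  Σ(broken) = 5674 kJ
Bonds formed (products):
  C=O: 4 × 776 = 3104
  O–H: 8 × 471 = 3768
  Σ(formed) = 6872 kJ
ΔH = Σ(broken) − Σ(formed) = 5674 − 6872 = −1198 kJ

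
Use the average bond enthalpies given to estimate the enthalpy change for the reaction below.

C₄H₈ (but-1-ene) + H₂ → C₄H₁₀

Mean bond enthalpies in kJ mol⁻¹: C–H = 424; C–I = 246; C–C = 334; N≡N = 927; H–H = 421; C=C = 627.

Bonds broken (reactants):
  C–C: 2 × 334 = 668
  C–H: 8 × 424 = 3392
  C=C: 1 × 627 = 627
  H–H: 1 × 421 = 421
  Σ(broken) = 5108 kJ
Bonds formed (products):
  C–C: 3 × 334 = 1002
  C–H: 10 × 424 = 4240
  Σ(formed) = 5242 kJ
ΔH = Σ(broken) − Σ(formed) = 5108 − 5242 = −134 kJ

ΔH ≈ −134 kJ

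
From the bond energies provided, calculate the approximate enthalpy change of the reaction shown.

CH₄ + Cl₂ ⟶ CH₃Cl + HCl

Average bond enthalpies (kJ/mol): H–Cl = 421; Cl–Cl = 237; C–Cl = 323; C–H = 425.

Bonds broken (reactants):
  C–H: 4 × 425 = 1700
  Cl–Cl: 1 × 237 = 237
  Σ(broken) = 1937 kJ
Bonds formed (products):
  C–Cl: 1 × 323 = 323
  C–H: 3 × 425 = 1275
  H–Cl: 1 × 421 = 421
  Σ(formed) = 2019 kJ
ΔH = Σ(broken) − Σ(formed) = 1937 − 2019 = −82 kJ

ΔH ≈ −82 kJ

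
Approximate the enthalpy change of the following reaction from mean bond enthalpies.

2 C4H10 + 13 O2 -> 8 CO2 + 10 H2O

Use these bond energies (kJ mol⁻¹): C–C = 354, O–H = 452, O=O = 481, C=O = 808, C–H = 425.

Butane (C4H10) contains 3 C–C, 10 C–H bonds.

ΔH ≈ −5091 kJ

Bonds broken (reactants):
  C–C: 6 × 354 = 2124
  C–H: 20 × 425 = 8500
  O=O: 13 × 481 = 6253
  Σ(broken) = 16877 kJ
Bonds formed (products):
  C=O: 16 × 808 = 12928
  O–H: 20 × 452 = 9040
  Σ(formed) = 21968 kJ
ΔH = Σ(broken) − Σ(formed) = 16877 − 21968 = −5091 kJ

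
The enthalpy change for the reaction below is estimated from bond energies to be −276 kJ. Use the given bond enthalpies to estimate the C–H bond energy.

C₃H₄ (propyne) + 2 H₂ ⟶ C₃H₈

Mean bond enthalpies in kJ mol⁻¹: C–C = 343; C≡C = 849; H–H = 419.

Let D be the C–H bond energy.
Σ(broken) = 1×849 + 1×343 + 4×D + 2×419 = 2030 + 4D
Σ(formed) = 2×343 + 8×D = 686 + 8D
ΔH = Σ(broken) − Σ(formed) = (2030 + 4D) − (686 + 8D) = +1344 − 4D
Setting this equal to −276 kJ gives 4D = 1620, so D = 405 kJ/mol.

D(C–H) ≈ 405 kJ/mol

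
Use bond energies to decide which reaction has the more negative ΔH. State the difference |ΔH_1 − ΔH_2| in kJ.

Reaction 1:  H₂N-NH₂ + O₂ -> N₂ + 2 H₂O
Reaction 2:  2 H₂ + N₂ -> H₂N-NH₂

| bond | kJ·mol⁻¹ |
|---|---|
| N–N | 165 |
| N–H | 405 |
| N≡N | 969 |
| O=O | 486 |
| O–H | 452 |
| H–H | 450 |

Reaction 1:
  Bonds broken (reactants):
    N–H: 4 × 405 = 1620
    N–N: 1 × 165 = 165
    O=O: 1 × 486 = 486
    Σ(broken) = 2271 kJ
  Bonds formed (products):
    N≡N: 1 × 969 = 969
    O–H: 4 × 452 = 1808
    Σ(formed) = 2777 kJ
  ΔH_1 = 2271 − 2777 = −506 kJ
Reaction 2:
  Bonds broken (reactants):
    H–H: 2 × 450 = 900
    N≡N: 1 × 969 = 969
    Σ(broken) = 1869 kJ
  Bonds formed (products):
    N–H: 4 × 405 = 1620
    N–N: 1 × 165 = 165
    Σ(formed) = 1785 kJ
  ΔH_2 = 1869 − 1785 = +84 kJ
ΔH_1 − ΔH_2 = −590 kJ, so reaction 1 has the more negative ΔH; |ΔH_1 − ΔH_2| = 590 kJ.

Reaction 1, by 590 kJ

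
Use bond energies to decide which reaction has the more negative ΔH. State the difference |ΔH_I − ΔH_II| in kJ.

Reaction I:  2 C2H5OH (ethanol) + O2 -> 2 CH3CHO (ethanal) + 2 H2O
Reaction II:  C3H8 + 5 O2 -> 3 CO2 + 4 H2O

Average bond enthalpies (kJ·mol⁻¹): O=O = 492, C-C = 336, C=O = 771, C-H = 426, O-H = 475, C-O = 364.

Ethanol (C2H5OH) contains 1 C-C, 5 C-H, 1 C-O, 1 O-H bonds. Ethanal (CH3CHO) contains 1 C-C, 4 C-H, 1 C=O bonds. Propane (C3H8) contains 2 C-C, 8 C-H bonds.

Reaction I:
  Bonds broken (reactants):
    C-C: 2 × 336 = 672
    C-H: 10 × 426 = 4260
    C-O: 2 × 364 = 728
    O-H: 2 × 475 = 950
    O=O: 1 × 492 = 492
    Σ(broken) = 7102 kJ
  Bonds formed (products):
    C-C: 2 × 336 = 672
    C-H: 8 × 426 = 3408
    C=O: 2 × 771 = 1542
    O-H: 4 × 475 = 1900
    Σ(formed) = 7522 kJ
  ΔH_I = 7102 − 7522 = −420 kJ
Reaction II:
  Bonds broken (reactants):
    C-C: 2 × 336 = 672
    C-H: 8 × 426 = 3408
    O=O: 5 × 492 = 2460
    Σ(broken) = 6540 kJ
  Bonds formed (products):
    C=O: 6 × 771 = 4626
    O-H: 8 × 475 = 3800
    Σ(formed) = 8426 kJ
  ΔH_II = 6540 − 8426 = −1886 kJ
ΔH_I − ΔH_II = +1466 kJ, so reaction II has the more negative ΔH; |ΔH_I − ΔH_II| = 1466 kJ.

Reaction II, by 1466 kJ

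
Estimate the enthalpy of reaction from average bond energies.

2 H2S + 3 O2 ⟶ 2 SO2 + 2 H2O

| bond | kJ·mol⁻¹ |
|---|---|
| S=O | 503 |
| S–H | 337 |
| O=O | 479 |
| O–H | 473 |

ΔH ≈ −1119 kJ

Bonds broken (reactants):
  O=O: 3 × 479 = 1437
  S–H: 4 × 337 = 1348
  Σ(broken) = 2785 kJ
Bonds formed (products):
  O–H: 4 × 473 = 1892
  S=O: 4 × 503 = 2012
  Σ(formed) = 3904 kJ
ΔH = Σ(broken) − Σ(formed) = 2785 − 3904 = −1119 kJ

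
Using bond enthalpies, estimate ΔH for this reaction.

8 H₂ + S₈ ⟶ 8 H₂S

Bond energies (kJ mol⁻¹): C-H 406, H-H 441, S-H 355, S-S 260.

ΔH ≈ −72 kJ

Bonds broken (reactants):
  H-H: 8 × 441 = 3528
  S-S: 8 × 260 = 2080
  Σ(broken) = 5608 kJ
Bonds formed (products):
  S-H: 16 × 355 = 5680
  Σ(formed) = 5680 kJ
ΔH = Σ(broken) − Σ(formed) = 5608 − 5680 = −72 kJ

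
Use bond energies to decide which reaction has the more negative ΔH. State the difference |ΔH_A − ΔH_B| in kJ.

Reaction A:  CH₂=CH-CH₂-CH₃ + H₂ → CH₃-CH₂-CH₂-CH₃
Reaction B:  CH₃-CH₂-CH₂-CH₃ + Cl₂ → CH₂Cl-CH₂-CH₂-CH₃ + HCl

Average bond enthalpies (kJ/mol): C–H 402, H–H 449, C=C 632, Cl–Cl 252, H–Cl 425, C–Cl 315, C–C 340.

Reaction B, by 23 kJ

Reaction A:
  Bonds broken (reactants):
    C–C: 2 × 340 = 680
    C–H: 8 × 402 = 3216
    C=C: 1 × 632 = 632
    H–H: 1 × 449 = 449
    Σ(broken) = 4977 kJ
  Bonds formed (products):
    C–C: 3 × 340 = 1020
    C–H: 10 × 402 = 4020
    Σ(formed) = 5040 kJ
  ΔH_A = 4977 − 5040 = −63 kJ
Reaction B:
  Bonds broken (reactants):
    C–C: 3 × 340 = 1020
    C–H: 10 × 402 = 4020
    Cl–Cl: 1 × 252 = 252
    Σ(broken) = 5292 kJ
  Bonds formed (products):
    C–C: 3 × 340 = 1020
    C–Cl: 1 × 315 = 315
    C–H: 9 × 402 = 3618
    H–Cl: 1 × 425 = 425
    Σ(formed) = 5378 kJ
  ΔH_B = 5292 − 5378 = −86 kJ
ΔH_A − ΔH_B = +23 kJ, so reaction B has the more negative ΔH; |ΔH_A − ΔH_B| = 23 kJ.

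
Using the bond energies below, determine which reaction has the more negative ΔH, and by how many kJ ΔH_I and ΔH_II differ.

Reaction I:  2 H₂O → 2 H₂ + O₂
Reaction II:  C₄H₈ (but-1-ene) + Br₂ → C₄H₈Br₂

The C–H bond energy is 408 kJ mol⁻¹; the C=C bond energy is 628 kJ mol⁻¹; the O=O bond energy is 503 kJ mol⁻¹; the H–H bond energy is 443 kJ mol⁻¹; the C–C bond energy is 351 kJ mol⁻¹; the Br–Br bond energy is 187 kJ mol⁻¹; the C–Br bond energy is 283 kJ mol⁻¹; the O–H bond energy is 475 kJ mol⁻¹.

Reaction I:
  Bonds broken (reactants):
    O–H: 4 × 475 = 1900
    Σ(broken) = 1900 kJ
  Bonds formed (products):
    H–H: 2 × 443 = 886
    O=O: 1 × 503 = 503
    Σ(formed) = 1389 kJ
  ΔH_I = 1900 − 1389 = +511 kJ
Reaction II:
  Bonds broken (reactants):
    Br–Br: 1 × 187 = 187
    C–C: 2 × 351 = 702
    C–H: 8 × 408 = 3264
    C=C: 1 × 628 = 628
    Σ(broken) = 4781 kJ
  Bonds formed (products):
    C–Br: 2 × 283 = 566
    C–C: 3 × 351 = 1053
    C–H: 8 × 408 = 3264
    Σ(formed) = 4883 kJ
  ΔH_II = 4781 − 4883 = −102 kJ
ΔH_I − ΔH_II = +613 kJ, so reaction II has the more negative ΔH; |ΔH_I − ΔH_II| = 613 kJ.

Reaction II, by 613 kJ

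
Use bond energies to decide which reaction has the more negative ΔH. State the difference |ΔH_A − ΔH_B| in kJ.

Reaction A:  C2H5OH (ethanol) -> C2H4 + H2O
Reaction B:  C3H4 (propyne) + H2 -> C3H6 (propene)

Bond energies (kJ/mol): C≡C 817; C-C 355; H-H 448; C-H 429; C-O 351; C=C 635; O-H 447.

Reaction A:
  Bonds broken (reactants):
    C-C: 1 × 355 = 355
    C-H: 5 × 429 = 2145
    C-O: 1 × 351 = 351
    O-H: 1 × 447 = 447
    Σ(broken) = 3298 kJ
  Bonds formed (products):
    C-H: 4 × 429 = 1716
    C=C: 1 × 635 = 635
    O-H: 2 × 447 = 894
    Σ(formed) = 3245 kJ
  ΔH_A = 3298 − 3245 = +53 kJ
Reaction B:
  Bonds broken (reactants):
    C≡C: 1 × 817 = 817
    C-C: 1 × 355 = 355
    C-H: 4 × 429 = 1716
    H-H: 1 × 448 = 448
    Σ(broken) = 3336 kJ
  Bonds formed (products):
    C-C: 1 × 355 = 355
    C-H: 6 × 429 = 2574
    C=C: 1 × 635 = 635
    Σ(formed) = 3564 kJ
  ΔH_B = 3336 − 3564 = −228 kJ
ΔH_A − ΔH_B = +281 kJ, so reaction B has the more negative ΔH; |ΔH_A − ΔH_B| = 281 kJ.

Reaction B, by 281 kJ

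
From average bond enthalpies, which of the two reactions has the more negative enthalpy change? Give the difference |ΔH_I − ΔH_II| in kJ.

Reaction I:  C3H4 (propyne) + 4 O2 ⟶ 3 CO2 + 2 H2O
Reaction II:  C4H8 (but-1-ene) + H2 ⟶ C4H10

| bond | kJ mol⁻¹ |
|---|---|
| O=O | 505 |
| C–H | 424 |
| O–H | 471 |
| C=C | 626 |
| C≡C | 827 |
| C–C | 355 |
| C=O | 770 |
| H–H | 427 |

Reaction I:
  Bonds broken (reactants):
    C≡C: 1 × 827 = 827
    C–C: 1 × 355 = 355
    C–H: 4 × 424 = 1696
    O=O: 4 × 505 = 2020
    Σ(broken) = 4898 kJ
  Bonds formed (products):
    C=O: 6 × 770 = 4620
    O–H: 4 × 471 = 1884
    Σ(formed) = 6504 kJ
  ΔH_I = 4898 − 6504 = −1606 kJ
Reaction II:
  Bonds broken (reactants):
    C–C: 2 × 355 = 710
    C–H: 8 × 424 = 3392
    C=C: 1 × 626 = 626
    H–H: 1 × 427 = 427
    Σ(broken) = 5155 kJ
  Bonds formed (products):
    C–C: 3 × 355 = 1065
    C–H: 10 × 424 = 4240
    Σ(formed) = 5305 kJ
  ΔH_II = 5155 − 5305 = −150 kJ
ΔH_I − ΔH_II = −1456 kJ, so reaction I has the more negative ΔH; |ΔH_I − ΔH_II| = 1456 kJ.

Reaction I, by 1456 kJ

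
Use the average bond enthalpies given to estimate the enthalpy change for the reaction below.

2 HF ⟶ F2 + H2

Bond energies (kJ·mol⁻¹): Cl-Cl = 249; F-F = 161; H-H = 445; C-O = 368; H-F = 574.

ΔH ≈ +542 kJ

Bonds broken (reactants):
  H-F: 2 × 574 = 1148
  Σ(broken) = 1148 kJ
Bonds formed (products):
  F-F: 1 × 161 = 161
  H-H: 1 × 445 = 445
  Σ(formed) = 606 kJ
ΔH = Σ(broken) − Σ(formed) = 1148 − 606 = +542 kJ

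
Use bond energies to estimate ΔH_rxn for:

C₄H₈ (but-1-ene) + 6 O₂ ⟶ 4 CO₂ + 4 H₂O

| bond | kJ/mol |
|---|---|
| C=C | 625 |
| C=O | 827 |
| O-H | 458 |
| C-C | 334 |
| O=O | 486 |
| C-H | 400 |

ΔH ≈ −2871 kJ

Bonds broken (reactants):
  C-C: 2 × 334 = 668
  C-H: 8 × 400 = 3200
  C=C: 1 × 625 = 625
  O=O: 6 × 486 = 2916
  Σ(broken) = 7409 kJ
Bonds formed (products):
  C=O: 8 × 827 = 6616
  O-H: 8 × 458 = 3664
  Σ(formed) = 10280 kJ
ΔH = Σ(broken) − Σ(formed) = 7409 − 10280 = −2871 kJ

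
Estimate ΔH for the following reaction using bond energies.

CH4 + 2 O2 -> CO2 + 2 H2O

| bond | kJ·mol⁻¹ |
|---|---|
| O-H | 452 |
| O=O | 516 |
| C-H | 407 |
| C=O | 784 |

Bonds broken (reactants):
  C-H: 4 × 407 = 1628
  O=O: 2 × 516 = 1032
  Σ(broken) = 2660 kJ
Bonds formed (products):
  C=O: 2 × 784 = 1568
  O-H: 4 × 452 = 1808
  Σ(formed) = 3376 kJ
ΔH = Σ(broken) − Σ(formed) = 2660 − 3376 = −716 kJ

ΔH ≈ −716 kJ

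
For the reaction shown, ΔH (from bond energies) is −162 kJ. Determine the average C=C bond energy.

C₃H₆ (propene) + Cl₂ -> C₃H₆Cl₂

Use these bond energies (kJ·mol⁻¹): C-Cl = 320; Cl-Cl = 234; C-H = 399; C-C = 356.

Let D be the C=C bond energy.
Σ(broken) = 1×356 + 6×399 + 1×D + 1×234 = 2984 + D
Σ(formed) = 2×356 + 2×320 + 6×399 = 3746
ΔH = Σ(broken) − Σ(formed) = (2984 + D) − (3746) = −762 + D
Setting this equal to −162 kJ gives D = 600 kJ/mol.

D(C=C) ≈ 600 kJ/mol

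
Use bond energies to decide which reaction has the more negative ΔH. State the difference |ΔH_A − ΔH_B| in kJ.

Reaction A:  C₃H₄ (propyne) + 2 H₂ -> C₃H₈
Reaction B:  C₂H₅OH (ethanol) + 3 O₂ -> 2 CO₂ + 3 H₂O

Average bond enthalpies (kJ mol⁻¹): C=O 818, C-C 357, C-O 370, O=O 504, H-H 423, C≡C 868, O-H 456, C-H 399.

Reaction A:
  Bonds broken (reactants):
    C≡C: 1 × 868 = 868
    C-C: 1 × 357 = 357
    C-H: 4 × 399 = 1596
    H-H: 2 × 423 = 846
    Σ(broken) = 3667 kJ
  Bonds formed (products):
    C-C: 2 × 357 = 714
    C-H: 8 × 399 = 3192
    Σ(formed) = 3906 kJ
  ΔH_A = 3667 − 3906 = −239 kJ
Reaction B:
  Bonds broken (reactants):
    C-C: 1 × 357 = 357
    C-H: 5 × 399 = 1995
    C-O: 1 × 370 = 370
    O-H: 1 × 456 = 456
    O=O: 3 × 504 = 1512
    Σ(broken) = 4690 kJ
  Bonds formed (products):
    C=O: 4 × 818 = 3272
    O-H: 6 × 456 = 2736
    Σ(formed) = 6008 kJ
  ΔH_B = 4690 − 6008 = −1318 kJ
ΔH_A − ΔH_B = +1079 kJ, so reaction B has the more negative ΔH; |ΔH_A − ΔH_B| = 1079 kJ.

Reaction B, by 1079 kJ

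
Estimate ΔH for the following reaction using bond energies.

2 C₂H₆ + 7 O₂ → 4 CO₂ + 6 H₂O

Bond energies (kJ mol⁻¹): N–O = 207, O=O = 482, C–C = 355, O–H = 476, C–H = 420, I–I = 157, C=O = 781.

Bonds broken (reactants):
  C–C: 2 × 355 = 710
  C–H: 12 × 420 = 5040
  O=O: 7 × 482 = 3374
  Σ(broken) = 9124 kJ
Bonds formed (products):
  C=O: 8 × 781 = 6248
  O–H: 12 × 476 = 5712
  Σ(formed) = 11960 kJ
ΔH = Σ(broken) − Σ(formed) = 9124 − 11960 = −2836 kJ

ΔH ≈ −2836 kJ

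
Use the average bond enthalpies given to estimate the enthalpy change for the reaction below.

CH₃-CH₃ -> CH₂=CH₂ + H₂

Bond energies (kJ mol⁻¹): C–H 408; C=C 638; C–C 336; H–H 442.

Bonds broken (reactants):
  C–C: 1 × 336 = 336
  C–H: 6 × 408 = 2448
  Σ(broken) = 2784 kJ
Bonds formed (products):
  C–H: 4 × 408 = 1632
  C=C: 1 × 638 = 638
  H–H: 1 × 442 = 442
  Σ(formed) = 2712 kJ
ΔH = Σ(broken) − Σ(formed) = 2784 − 2712 = +72 kJ

ΔH ≈ +72 kJ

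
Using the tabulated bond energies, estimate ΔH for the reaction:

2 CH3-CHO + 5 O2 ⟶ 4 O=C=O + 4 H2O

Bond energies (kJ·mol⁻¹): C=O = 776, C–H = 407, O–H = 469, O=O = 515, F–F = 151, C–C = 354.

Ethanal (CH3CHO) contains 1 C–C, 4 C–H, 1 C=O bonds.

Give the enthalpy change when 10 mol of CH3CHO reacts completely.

ΔH = −9345 kJ

Bonds broken (reactants):
  C–C: 2 × 354 = 708
  C–H: 8 × 407 = 3256
  C=O: 2 × 776 = 1552
  O=O: 5 × 515 = 2575
  Σ(broken) = 8091 kJ
Bonds formed (products):
  C=O: 8 × 776 = 6208
  O–H: 8 × 469 = 3752
  Σ(formed) = 9960 kJ
ΔH = Σ(broken) − Σ(formed) = 8091 − 9960 = −1869 kJ
For 5× the reaction as written: 5 × (−1869) = −9345 kJ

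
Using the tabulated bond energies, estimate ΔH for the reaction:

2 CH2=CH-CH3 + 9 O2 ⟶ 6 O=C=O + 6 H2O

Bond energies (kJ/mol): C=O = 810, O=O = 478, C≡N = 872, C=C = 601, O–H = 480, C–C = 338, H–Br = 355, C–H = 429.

Bonds broken (reactants):
  C–C: 2 × 338 = 676
  C–H: 12 × 429 = 5148
  C=C: 2 × 601 = 1202
  O=O: 9 × 478 = 4302
  Σ(broken) = 11328 kJ
Bonds formed (products):
  C=O: 12 × 810 = 9720
  O–H: 12 × 480 = 5760
  Σ(formed) = 15480 kJ
ΔH = Σ(broken) − Σ(formed) = 11328 − 15480 = −4152 kJ

ΔH ≈ −4152 kJ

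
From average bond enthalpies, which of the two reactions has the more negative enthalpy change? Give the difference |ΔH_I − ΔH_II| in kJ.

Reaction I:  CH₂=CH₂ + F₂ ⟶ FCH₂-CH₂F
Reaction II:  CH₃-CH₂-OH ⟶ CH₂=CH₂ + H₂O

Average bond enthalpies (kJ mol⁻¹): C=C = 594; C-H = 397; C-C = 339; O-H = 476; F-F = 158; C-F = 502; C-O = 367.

Reaction I, by 624 kJ

Reaction I:
  Bonds broken (reactants):
    C-H: 4 × 397 = 1588
    C=C: 1 × 594 = 594
    F-F: 1 × 158 = 158
    Σ(broken) = 2340 kJ
  Bonds formed (products):
    C-C: 1 × 339 = 339
    C-F: 2 × 502 = 1004
    C-H: 4 × 397 = 1588
    Σ(formed) = 2931 kJ
  ΔH_I = 2340 − 2931 = −591 kJ
Reaction II:
  Bonds broken (reactants):
    C-C: 1 × 339 = 339
    C-H: 5 × 397 = 1985
    C-O: 1 × 367 = 367
    O-H: 1 × 476 = 476
    Σ(broken) = 3167 kJ
  Bonds formed (products):
    C-H: 4 × 397 = 1588
    C=C: 1 × 594 = 594
    O-H: 2 × 476 = 952
    Σ(formed) = 3134 kJ
  ΔH_II = 3167 − 3134 = +33 kJ
ΔH_I − ΔH_II = −624 kJ, so reaction I has the more negative ΔH; |ΔH_I − ΔH_II| = 624 kJ.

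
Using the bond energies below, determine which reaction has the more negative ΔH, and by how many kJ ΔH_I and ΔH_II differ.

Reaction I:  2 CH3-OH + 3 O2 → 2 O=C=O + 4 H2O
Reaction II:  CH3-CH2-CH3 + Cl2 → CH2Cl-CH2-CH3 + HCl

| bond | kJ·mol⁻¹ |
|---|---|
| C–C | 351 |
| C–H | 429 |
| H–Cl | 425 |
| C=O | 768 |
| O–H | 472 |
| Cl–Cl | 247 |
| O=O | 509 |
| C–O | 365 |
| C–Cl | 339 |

Reaction I:
  Bonds broken (reactants):
    C–H: 6 × 429 = 2574
    C–O: 2 × 365 = 730
    O–H: 2 × 472 = 944
    O=O: 3 × 509 = 1527
    Σ(broken) = 5775 kJ
  Bonds formed (products):
    C=O: 4 × 768 = 3072
    O–H: 8 × 472 = 3776
    Σ(formed) = 6848 kJ
  ΔH_I = 5775 − 6848 = −1073 kJ
Reaction II:
  Bonds broken (reactants):
    C–C: 2 × 351 = 702
    C–H: 8 × 429 = 3432
    Cl–Cl: 1 × 247 = 247
    Σ(broken) = 4381 kJ
  Bonds formed (products):
    C–C: 2 × 351 = 702
    C–Cl: 1 × 339 = 339
    C–H: 7 × 429 = 3003
    H–Cl: 1 × 425 = 425
    Σ(formed) = 4469 kJ
  ΔH_II = 4381 − 4469 = −88 kJ
ΔH_I − ΔH_II = −985 kJ, so reaction I has the more negative ΔH; |ΔH_I − ΔH_II| = 985 kJ.

Reaction I, by 985 kJ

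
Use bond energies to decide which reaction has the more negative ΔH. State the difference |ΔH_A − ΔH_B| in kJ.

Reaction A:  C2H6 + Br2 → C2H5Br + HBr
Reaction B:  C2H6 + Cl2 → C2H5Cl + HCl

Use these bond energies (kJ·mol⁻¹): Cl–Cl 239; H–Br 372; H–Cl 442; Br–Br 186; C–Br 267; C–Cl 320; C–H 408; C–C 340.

Reaction B, by 70 kJ

Reaction A:
  Bonds broken (reactants):
    Br–Br: 1 × 186 = 186
    C–C: 1 × 340 = 340
    C–H: 6 × 408 = 2448
    Σ(broken) = 2974 kJ
  Bonds formed (products):
    C–Br: 1 × 267 = 267
    C–C: 1 × 340 = 340
    C–H: 5 × 408 = 2040
    H–Br: 1 × 372 = 372
    Σ(formed) = 3019 kJ
  ΔH_A = 2974 − 3019 = −45 kJ
Reaction B:
  Bonds broken (reactants):
    C–C: 1 × 340 = 340
    C–H: 6 × 408 = 2448
    Cl–Cl: 1 × 239 = 239
    Σ(broken) = 3027 kJ
  Bonds formed (products):
    C–C: 1 × 340 = 340
    C–Cl: 1 × 320 = 320
    C–H: 5 × 408 = 2040
    H–Cl: 1 × 442 = 442
    Σ(formed) = 3142 kJ
  ΔH_B = 3027 − 3142 = −115 kJ
ΔH_A − ΔH_B = +70 kJ, so reaction B has the more negative ΔH; |ΔH_A − ΔH_B| = 70 kJ.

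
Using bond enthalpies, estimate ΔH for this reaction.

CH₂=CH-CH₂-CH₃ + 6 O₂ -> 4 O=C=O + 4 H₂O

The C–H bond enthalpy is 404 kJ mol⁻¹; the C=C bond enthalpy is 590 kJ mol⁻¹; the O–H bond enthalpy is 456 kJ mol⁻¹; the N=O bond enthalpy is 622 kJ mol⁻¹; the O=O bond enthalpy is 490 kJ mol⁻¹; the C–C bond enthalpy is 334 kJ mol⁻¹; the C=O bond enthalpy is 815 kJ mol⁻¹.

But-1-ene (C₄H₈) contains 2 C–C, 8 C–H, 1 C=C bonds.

ΔH ≈ −2738 kJ

Bonds broken (reactants):
  C–C: 2 × 334 = 668
  C–H: 8 × 404 = 3232
  C=C: 1 × 590 = 590
  O=O: 6 × 490 = 2940
  Σ(broken) = 7430 kJ
Bonds formed (products):
  C=O: 8 × 815 = 6520
  O–H: 8 × 456 = 3648
  Σ(formed) = 10168 kJ
ΔH = Σ(broken) − Σ(formed) = 7430 − 10168 = −2738 kJ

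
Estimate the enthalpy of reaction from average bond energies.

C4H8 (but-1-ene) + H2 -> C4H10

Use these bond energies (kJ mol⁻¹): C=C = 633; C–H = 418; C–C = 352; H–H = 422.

ΔH ≈ −133 kJ

Bonds broken (reactants):
  C–C: 2 × 352 = 704
  C–H: 8 × 418 = 3344
  C=C: 1 × 633 = 633
  H–H: 1 × 422 = 422
  Σ(broken) = 5103 kJ
Bonds formed (products):
  C–C: 3 × 352 = 1056
  C–H: 10 × 418 = 4180
  Σ(formed) = 5236 kJ
ΔH = Σ(broken) − Σ(formed) = 5103 − 5236 = −133 kJ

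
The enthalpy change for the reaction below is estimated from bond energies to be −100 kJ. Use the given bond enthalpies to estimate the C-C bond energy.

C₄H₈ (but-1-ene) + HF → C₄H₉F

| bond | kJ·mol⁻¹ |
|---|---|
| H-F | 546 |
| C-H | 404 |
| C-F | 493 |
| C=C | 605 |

Let D be the C-C bond energy.
Σ(broken) = 2×D + 8×404 + 1×605 + 1×546 = 4383 + 2D
Σ(formed) = 3×D + 1×493 + 9×404 = 4129 + 3D
ΔH = Σ(broken) − Σ(formed) = (4383 + 2D) − (4129 + 3D) = +254 − D
Setting this equal to −100 kJ gives D = 354 kJ/mol.

D(C-C) ≈ 354 kJ/mol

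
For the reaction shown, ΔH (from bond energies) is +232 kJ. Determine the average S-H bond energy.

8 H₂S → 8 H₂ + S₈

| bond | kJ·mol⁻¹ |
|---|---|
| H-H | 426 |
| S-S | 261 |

D(S-H) ≈ 358 kJ/mol

Let D be the S-H bond energy.
Σ(broken) = 16×D = 16D
Σ(formed) = 8×426 + 8×261 = 5496
ΔH = Σ(broken) − Σ(formed) = (16D) − (5496) = −5496 + 16D
Setting this equal to +232 kJ gives 16D = 5728, so D = 358 kJ/mol.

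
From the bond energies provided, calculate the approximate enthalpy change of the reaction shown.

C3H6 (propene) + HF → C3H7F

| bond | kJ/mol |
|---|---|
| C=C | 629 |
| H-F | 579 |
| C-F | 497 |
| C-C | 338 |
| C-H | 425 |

Bonds broken (reactants):
  C-C: 1 × 338 = 338
  C-H: 6 × 425 = 2550
  C=C: 1 × 629 = 629
  H-F: 1 × 579 = 579
  Σ(broken) = 4096 kJ
Bonds formed (products):
  C-C: 2 × 338 = 676
  C-F: 1 × 497 = 497
  C-H: 7 × 425 = 2975
  Σ(formed) = 4148 kJ
ΔH = Σ(broken) − Σ(formed) = 4096 − 4148 = −52 kJ

ΔH ≈ −52 kJ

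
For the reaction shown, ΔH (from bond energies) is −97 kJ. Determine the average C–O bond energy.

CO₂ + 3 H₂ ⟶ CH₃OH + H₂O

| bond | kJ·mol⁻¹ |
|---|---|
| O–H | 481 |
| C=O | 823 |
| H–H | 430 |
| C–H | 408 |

Let D be the C–O bond energy.
Σ(broken) = 2×823 + 3×430 = 2936
Σ(formed) = 3×408 + 1×D + 3×481 = 2667 + D
ΔH = Σ(broken) − Σ(formed) = (2936) − (2667 + D) = +269 − D
Setting this equal to −97 kJ gives D = 366 kJ/mol.

D(C–O) ≈ 366 kJ/mol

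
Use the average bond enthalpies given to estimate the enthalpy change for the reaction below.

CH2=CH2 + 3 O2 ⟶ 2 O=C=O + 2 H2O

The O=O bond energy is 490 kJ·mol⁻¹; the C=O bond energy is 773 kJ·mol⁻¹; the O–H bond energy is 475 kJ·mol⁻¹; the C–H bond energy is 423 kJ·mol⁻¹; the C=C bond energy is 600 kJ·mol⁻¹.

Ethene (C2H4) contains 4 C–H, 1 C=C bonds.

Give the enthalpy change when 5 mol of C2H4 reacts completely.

ΔH = −6150 kJ

Bonds broken (reactants):
  C–H: 4 × 423 = 1692
  C=C: 1 × 600 = 600
  O=O: 3 × 490 = 1470
  Σ(broken) = 3762 kJ
Bonds formed (products):
  C=O: 4 × 773 = 3092
  O–H: 4 × 475 = 1900
  Σ(formed) = 4992 kJ
ΔH = Σ(broken) − Σ(formed) = 3762 − 4992 = −1230 kJ
For 5× the reaction as written: 5 × (−1230) = −6150 kJ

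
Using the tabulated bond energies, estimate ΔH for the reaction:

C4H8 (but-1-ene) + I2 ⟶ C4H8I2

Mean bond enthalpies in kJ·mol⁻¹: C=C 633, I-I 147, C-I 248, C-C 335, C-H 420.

ΔH ≈ −51 kJ

Bonds broken (reactants):
  C-C: 2 × 335 = 670
  C-H: 8 × 420 = 3360
  C=C: 1 × 633 = 633
  I-I: 1 × 147 = 147
  Σ(broken) = 4810 kJ
Bonds formed (products):
  C-C: 3 × 335 = 1005
  C-H: 8 × 420 = 3360
  C-I: 2 × 248 = 496
  Σ(formed) = 4861 kJ
ΔH = Σ(broken) − Σ(formed) = 4810 − 4861 = −51 kJ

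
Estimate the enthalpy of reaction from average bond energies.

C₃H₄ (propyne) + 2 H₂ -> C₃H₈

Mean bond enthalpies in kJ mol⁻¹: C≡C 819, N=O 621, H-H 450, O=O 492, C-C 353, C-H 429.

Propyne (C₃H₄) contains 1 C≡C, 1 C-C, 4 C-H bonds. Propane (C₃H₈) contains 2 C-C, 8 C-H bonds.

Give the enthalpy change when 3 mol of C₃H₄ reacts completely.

ΔH = −1050 kJ

Bonds broken (reactants):
  C≡C: 1 × 819 = 819
  C-C: 1 × 353 = 353
  C-H: 4 × 429 = 1716
  H-H: 2 × 450 = 900
  Σ(broken) = 3788 kJ
Bonds formed (products):
  C-C: 2 × 353 = 706
  C-H: 8 × 429 = 3432
  Σ(formed) = 4138 kJ
ΔH = Σ(broken) − Σ(formed) = 3788 − 4138 = −350 kJ
For 3× the reaction as written: 3 × (−350) = −1050 kJ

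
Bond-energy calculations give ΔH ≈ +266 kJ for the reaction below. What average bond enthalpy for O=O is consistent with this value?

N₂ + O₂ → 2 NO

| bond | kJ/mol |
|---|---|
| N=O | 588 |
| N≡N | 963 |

Let D be the O=O bond energy.
Σ(broken) = 1×963 + 1×D = 963 + D
Σ(formed) = 2×588 = 1176
ΔH = Σ(broken) − Σ(formed) = (963 + D) − (1176) = −213 + D
Setting this equal to +266 kJ gives D = 479 kJ/mol.

D(O=O) ≈ 479 kJ/mol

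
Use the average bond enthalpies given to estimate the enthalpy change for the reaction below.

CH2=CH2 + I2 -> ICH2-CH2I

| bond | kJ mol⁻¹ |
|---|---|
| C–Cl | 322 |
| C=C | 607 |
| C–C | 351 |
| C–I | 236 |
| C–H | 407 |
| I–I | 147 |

ΔH ≈ −69 kJ

Bonds broken (reactants):
  C–H: 4 × 407 = 1628
  C=C: 1 × 607 = 607
  I–I: 1 × 147 = 147
  Σ(broken) = 2382 kJ
Bonds formed (products):
  C–C: 1 × 351 = 351
  C–H: 4 × 407 = 1628
  C–I: 2 × 236 = 472
  Σ(formed) = 2451 kJ
ΔH = Σ(broken) − Σ(formed) = 2382 − 2451 = −69 kJ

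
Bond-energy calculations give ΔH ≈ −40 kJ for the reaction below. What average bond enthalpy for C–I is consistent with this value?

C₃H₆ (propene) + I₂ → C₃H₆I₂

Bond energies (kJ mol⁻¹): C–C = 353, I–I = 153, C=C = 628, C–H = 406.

Let D be the C–I bond energy.
Σ(broken) = 1×353 + 6×406 + 1×628 + 1×153 = 3570
Σ(formed) = 2×353 + 6×406 + 2×D = 3142 + 2D
ΔH = Σ(broken) − Σ(formed) = (3570) − (3142 + 2D) = +428 − 2D
Setting this equal to −40 kJ gives 2D = 468, so D = 234 kJ/mol.

D(C–I) ≈ 234 kJ/mol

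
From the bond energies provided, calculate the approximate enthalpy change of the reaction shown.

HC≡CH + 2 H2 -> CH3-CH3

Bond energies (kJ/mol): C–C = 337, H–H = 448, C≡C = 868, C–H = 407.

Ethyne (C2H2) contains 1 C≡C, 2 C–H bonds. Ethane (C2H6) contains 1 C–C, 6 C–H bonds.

Bonds broken (reactants):
  C≡C: 1 × 868 = 868
  C–H: 2 × 407 = 814
  H–H: 2 × 448 = 896
  Σ(broken) = 2578 kJ
Bonds formed (products):
  C–C: 1 × 337 = 337
  C–H: 6 × 407 = 2442
  Σ(formed) = 2779 kJ
ΔH = Σ(broken) − Σ(formed) = 2578 − 2779 = −201 kJ

ΔH ≈ −201 kJ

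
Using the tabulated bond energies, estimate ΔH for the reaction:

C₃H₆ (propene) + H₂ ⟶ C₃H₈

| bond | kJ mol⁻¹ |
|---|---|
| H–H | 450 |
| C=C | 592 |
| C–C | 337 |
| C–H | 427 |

ΔH ≈ −149 kJ

Bonds broken (reactants):
  C–C: 1 × 337 = 337
  C–H: 6 × 427 = 2562
  C=C: 1 × 592 = 592
  H–H: 1 × 450 = 450
  Σ(broken) = 3941 kJ
Bonds formed (products):
  C–C: 2 × 337 = 674
  C–H: 8 × 427 = 3416
  Σ(formed) = 4090 kJ
ΔH = Σ(broken) − Σ(formed) = 3941 − 4090 = −149 kJ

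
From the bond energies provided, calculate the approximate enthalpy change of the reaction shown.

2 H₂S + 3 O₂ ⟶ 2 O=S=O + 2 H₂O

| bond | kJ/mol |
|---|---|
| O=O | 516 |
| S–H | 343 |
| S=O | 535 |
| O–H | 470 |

Bonds broken (reactants):
  O=O: 3 × 516 = 1548
  S–H: 4 × 343 = 1372
  Σ(broken) = 2920 kJ
Bonds formed (products):
  O–H: 4 × 470 = 1880
  S=O: 4 × 535 = 2140
  Σ(formed) = 4020 kJ
ΔH = Σ(broken) − Σ(formed) = 2920 − 4020 = −1100 kJ

ΔH ≈ −1100 kJ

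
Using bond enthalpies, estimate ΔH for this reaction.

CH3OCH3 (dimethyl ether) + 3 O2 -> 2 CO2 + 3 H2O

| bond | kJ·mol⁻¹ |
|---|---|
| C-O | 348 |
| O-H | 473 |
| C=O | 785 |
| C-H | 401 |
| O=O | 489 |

Bonds broken (reactants):
  C-H: 6 × 401 = 2406
  C-O: 2 × 348 = 696
  O=O: 3 × 489 = 1467
  Σ(broken) = 4569 kJ
Bonds formed (products):
  C=O: 4 × 785 = 3140
  O-H: 6 × 473 = 2838
  Σ(formed) = 5978 kJ
ΔH = Σ(broken) − Σ(formed) = 4569 − 5978 = −1409 kJ

ΔH ≈ −1409 kJ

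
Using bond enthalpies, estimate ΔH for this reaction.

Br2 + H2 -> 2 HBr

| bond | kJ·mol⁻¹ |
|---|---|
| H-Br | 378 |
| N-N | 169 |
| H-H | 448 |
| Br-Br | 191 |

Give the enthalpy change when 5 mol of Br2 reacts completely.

ΔH = −585 kJ

Bonds broken (reactants):
  Br-Br: 1 × 191 = 191
  H-H: 1 × 448 = 448
  Σ(broken) = 639 kJ
Bonds formed (products):
  H-Br: 2 × 378 = 756
  Σ(formed) = 756 kJ
ΔH = Σ(broken) − Σ(formed) = 639 − 756 = −117 kJ
For 5× the reaction as written: 5 × (−117) = −585 kJ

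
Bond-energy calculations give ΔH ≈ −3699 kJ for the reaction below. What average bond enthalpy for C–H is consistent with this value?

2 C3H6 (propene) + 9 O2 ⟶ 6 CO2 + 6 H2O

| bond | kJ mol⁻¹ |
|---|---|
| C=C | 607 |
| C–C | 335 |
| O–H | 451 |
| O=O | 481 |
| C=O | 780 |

Let D be the C–H bond energy.
Σ(broken) = 2×335 + 12×D + 2×607 + 9×481 = 6213 + 12D
Σ(formed) = 12×780 + 12×451 = 14772
ΔH = Σ(broken) − Σ(formed) = (6213 + 12D) − (14772) = −8559 + 12D
Setting this equal to −3699 kJ gives 12D = 4860, so D = 405 kJ/mol.

D(C–H) ≈ 405 kJ/mol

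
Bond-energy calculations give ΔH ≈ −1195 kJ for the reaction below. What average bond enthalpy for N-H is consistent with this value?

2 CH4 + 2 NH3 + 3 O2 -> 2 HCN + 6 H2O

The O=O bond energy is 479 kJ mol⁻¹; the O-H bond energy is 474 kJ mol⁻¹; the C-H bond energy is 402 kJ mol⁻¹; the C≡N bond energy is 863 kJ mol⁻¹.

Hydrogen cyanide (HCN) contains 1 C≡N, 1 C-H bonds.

D(N-H) ≈ 395 kJ/mol

Let D be the N-H bond energy.
Σ(broken) = 8×402 + 6×D + 3×479 = 4653 + 6D
Σ(formed) = 2×863 + 2×402 + 12×474 = 8218
ΔH = Σ(broken) − Σ(formed) = (4653 + 6D) − (8218) = −3565 + 6D
Setting this equal to −1195 kJ gives 6D = 2370, so D = 395 kJ/mol.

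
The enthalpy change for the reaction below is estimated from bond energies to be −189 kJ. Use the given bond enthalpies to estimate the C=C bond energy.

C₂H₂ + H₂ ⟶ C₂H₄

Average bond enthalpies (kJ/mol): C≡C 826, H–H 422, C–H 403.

Let D be the C=C bond energy.
Σ(broken) = 1×826 + 2×403 + 1×422 = 2054
Σ(formed) = 4×403 + 1×D = 1612 + D
ΔH = Σ(broken) − Σ(formed) = (2054) − (1612 + D) = +442 − D
Setting this equal to −189 kJ gives D = 631 kJ/mol.

D(C=C) ≈ 631 kJ/mol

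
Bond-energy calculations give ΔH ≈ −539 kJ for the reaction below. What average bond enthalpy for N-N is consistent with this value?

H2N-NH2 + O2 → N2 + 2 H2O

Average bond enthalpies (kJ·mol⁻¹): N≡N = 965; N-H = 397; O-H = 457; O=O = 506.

Let D be the N-N bond energy.
Σ(broken) = 4×397 + 1×D + 1×506 = 2094 + D
Σ(formed) = 1×965 + 4×457 = 2793
ΔH = Σ(broken) − Σ(formed) = (2094 + D) − (2793) = −699 + D
Setting this equal to −539 kJ gives D = 160 kJ/mol.

D(N-N) ≈ 160 kJ/mol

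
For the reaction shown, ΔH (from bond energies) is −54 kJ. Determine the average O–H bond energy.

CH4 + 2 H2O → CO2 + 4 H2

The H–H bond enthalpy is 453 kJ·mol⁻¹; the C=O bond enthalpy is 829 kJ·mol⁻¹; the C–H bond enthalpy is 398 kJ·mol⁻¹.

Let D be the O–H bond energy.
Σ(broken) = 4×398 + 4×D = 1592 + 4D
Σ(formed) = 2×829 + 4×453 = 3470
ΔH = Σ(broken) − Σ(formed) = (1592 + 4D) − (3470) = −1878 + 4D
Setting this equal to −54 kJ gives 4D = 1824, so D = 456 kJ/mol.

D(O–H) ≈ 456 kJ/mol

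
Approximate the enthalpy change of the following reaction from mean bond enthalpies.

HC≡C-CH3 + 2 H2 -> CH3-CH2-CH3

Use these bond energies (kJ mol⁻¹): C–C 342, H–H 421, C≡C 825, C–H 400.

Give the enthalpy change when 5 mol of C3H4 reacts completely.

Bonds broken (reactants):
  C≡C: 1 × 825 = 825
  C–C: 1 × 342 = 342
  C–H: 4 × 400 = 1600
  H–H: 2 × 421 = 842
  Σ(broken) = 3609 kJ
Bonds formed (products):
  C–C: 2 × 342 = 684
  C–H: 8 × 400 = 3200
  Σ(formed) = 3884 kJ
ΔH = Σ(broken) − Σ(formed) = 3609 − 3884 = −275 kJ
For 5× the reaction as written: 5 × (−275) = −1375 kJ

ΔH = −1375 kJ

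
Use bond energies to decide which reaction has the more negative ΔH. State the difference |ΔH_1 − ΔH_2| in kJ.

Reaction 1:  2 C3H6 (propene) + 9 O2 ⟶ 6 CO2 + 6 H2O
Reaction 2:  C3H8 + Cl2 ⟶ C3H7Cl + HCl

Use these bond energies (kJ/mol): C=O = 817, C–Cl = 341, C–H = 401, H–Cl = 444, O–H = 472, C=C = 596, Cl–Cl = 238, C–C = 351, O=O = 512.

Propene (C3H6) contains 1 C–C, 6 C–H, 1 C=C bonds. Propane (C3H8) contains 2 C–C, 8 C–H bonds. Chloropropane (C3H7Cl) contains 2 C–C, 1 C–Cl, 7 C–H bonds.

Reaction 1, by 4008 kJ

Reaction 1:
  Bonds broken (reactants):
    C–C: 2 × 351 = 702
    C–H: 12 × 401 = 4812
    C=C: 2 × 596 = 1192
    O=O: 9 × 512 = 4608
    Σ(broken) = 11314 kJ
  Bonds formed (products):
    C=O: 12 × 817 = 9804
    O–H: 12 × 472 = 5664
    Σ(formed) = 15468 kJ
  ΔH_1 = 11314 − 15468 = −4154 kJ
Reaction 2:
  Bonds broken (reactants):
    C–C: 2 × 351 = 702
    C–H: 8 × 401 = 3208
    Cl–Cl: 1 × 238 = 238
    Σ(broken) = 4148 kJ
  Bonds formed (products):
    C–C: 2 × 351 = 702
    C–Cl: 1 × 341 = 341
    C–H: 7 × 401 = 2807
    H–Cl: 1 × 444 = 444
    Σ(formed) = 4294 kJ
  ΔH_2 = 4148 − 4294 = −146 kJ
ΔH_1 − ΔH_2 = −4008 kJ, so reaction 1 has the more negative ΔH; |ΔH_1 − ΔH_2| = 4008 kJ.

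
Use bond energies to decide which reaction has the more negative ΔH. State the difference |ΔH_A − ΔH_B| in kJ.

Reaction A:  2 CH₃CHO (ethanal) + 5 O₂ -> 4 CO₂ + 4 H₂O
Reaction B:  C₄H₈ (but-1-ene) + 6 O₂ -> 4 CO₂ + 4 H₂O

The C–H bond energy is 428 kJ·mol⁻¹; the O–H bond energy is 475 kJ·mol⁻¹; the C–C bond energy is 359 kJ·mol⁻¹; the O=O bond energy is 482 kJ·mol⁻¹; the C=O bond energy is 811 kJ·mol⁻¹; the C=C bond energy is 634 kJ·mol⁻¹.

Reaction A:
  Bonds broken (reactants):
    C–C: 2 × 359 = 718
    C–H: 8 × 428 = 3424
    C=O: 2 × 811 = 1622
    O=O: 5 × 482 = 2410
    Σ(broken) = 8174 kJ
  Bonds formed (products):
    C=O: 8 × 811 = 6488
    O–H: 8 × 475 = 3800
    Σ(formed) = 10288 kJ
  ΔH_A = 8174 − 10288 = −2114 kJ
Reaction B:
  Bonds broken (reactants):
    C–C: 2 × 359 = 718
    C–H: 8 × 428 = 3424
    C=C: 1 × 634 = 634
    O=O: 6 × 482 = 2892
    Σ(broken) = 7668 kJ
  Bonds formed (products):
    C=O: 8 × 811 = 6488
    O–H: 8 × 475 = 3800
    Σ(formed) = 10288 kJ
  ΔH_B = 7668 − 10288 = −2620 kJ
ΔH_A − ΔH_B = +506 kJ, so reaction B has the more negative ΔH; |ΔH_A − ΔH_B| = 506 kJ.

Reaction B, by 506 kJ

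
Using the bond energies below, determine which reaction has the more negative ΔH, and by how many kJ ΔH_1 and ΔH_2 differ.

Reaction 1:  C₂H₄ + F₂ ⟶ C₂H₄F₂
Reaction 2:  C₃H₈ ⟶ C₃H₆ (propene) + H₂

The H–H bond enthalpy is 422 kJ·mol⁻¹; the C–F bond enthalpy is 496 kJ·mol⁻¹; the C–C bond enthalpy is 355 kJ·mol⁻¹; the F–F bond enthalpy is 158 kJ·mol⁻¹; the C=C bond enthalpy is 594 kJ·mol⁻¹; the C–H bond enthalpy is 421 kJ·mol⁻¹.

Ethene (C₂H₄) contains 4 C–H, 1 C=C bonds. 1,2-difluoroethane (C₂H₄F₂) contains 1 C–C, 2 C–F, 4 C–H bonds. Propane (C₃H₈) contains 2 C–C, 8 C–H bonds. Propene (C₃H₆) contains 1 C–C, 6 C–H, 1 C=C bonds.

Reaction 1, by 776 kJ

Reaction 1:
  Bonds broken (reactants):
    C–H: 4 × 421 = 1684
    C=C: 1 × 594 = 594
    F–F: 1 × 158 = 158
    Σ(broken) = 2436 kJ
  Bonds formed (products):
    C–C: 1 × 355 = 355
    C–F: 2 × 496 = 992
    C–H: 4 × 421 = 1684
    Σ(formed) = 3031 kJ
  ΔH_1 = 2436 − 3031 = −595 kJ
Reaction 2:
  Bonds broken (reactants):
    C–C: 2 × 355 = 710
    C–H: 8 × 421 = 3368
    Σ(broken) = 4078 kJ
  Bonds formed (products):
    C–C: 1 × 355 = 355
    C–H: 6 × 421 = 2526
    C=C: 1 × 594 = 594
    H–H: 1 × 422 = 422
    Σ(formed) = 3897 kJ
  ΔH_2 = 4078 − 3897 = +181 kJ
ΔH_1 − ΔH_2 = −776 kJ, so reaction 1 has the more negative ΔH; |ΔH_1 − ΔH_2| = 776 kJ.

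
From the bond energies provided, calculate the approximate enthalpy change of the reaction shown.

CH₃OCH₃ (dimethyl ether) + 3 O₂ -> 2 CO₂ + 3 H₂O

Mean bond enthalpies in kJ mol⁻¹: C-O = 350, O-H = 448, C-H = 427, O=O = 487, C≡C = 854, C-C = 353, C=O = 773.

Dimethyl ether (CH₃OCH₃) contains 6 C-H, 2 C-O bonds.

ΔH ≈ −1057 kJ

Bonds broken (reactants):
  C-H: 6 × 427 = 2562
  C-O: 2 × 350 = 700
  O=O: 3 × 487 = 1461
  Σ(broken) = 4723 kJ
Bonds formed (products):
  C=O: 4 × 773 = 3092
  O-H: 6 × 448 = 2688
  Σ(formed) = 5780 kJ
ΔH = Σ(broken) − Σ(formed) = 4723 − 5780 = −1057 kJ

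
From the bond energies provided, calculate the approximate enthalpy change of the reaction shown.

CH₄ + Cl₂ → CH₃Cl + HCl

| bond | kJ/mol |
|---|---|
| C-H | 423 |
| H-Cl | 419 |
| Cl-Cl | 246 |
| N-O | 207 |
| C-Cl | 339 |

ΔH ≈ −89 kJ

Bonds broken (reactants):
  C-H: 4 × 423 = 1692
  Cl-Cl: 1 × 246 = 246
  Σ(broken) = 1938 kJ
Bonds formed (products):
  C-Cl: 1 × 339 = 339
  C-H: 3 × 423 = 1269
  H-Cl: 1 × 419 = 419
  Σ(formed) = 2027 kJ
ΔH = Σ(broken) − Σ(formed) = 1938 − 2027 = −89 kJ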